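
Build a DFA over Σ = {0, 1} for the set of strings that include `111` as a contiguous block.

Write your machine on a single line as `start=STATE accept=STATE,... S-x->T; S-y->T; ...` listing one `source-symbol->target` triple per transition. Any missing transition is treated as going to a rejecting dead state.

States s0..s2 record the length of the longest prefix of `111` that matches the current input suffix. Reaching s3 means `111` has been seen, and we stay there forever. Accept from s3.
With 4 states:
        0   1  
>  s0   s0  s1 
   s1   s0  s2 
   s2   s0  s3 
 * s3   s3  s3 
(> = start, * = accepting)

start=s0; accept=s3; s0-0->s0; s0-1->s1; s1-0->s0; s1-1->s2; s2-0->s0; s2-1->s3; s3-0->s3; s3-1->s3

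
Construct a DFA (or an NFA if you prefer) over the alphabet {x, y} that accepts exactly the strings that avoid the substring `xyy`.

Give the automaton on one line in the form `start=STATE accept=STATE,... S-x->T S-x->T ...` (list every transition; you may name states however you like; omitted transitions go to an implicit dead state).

This is the complement of 'contains `xyy`'. Use the same substring-matching states — A through D holding how much of `xyy` has just been matched — but flip the accepting set: everything except the trap D accepts.
A 4-state machine:
       x  y 
>* A   B  A 
 * B   B  C 
 * C   B  D 
   D   D  D 
(> = start, * = accepting)

start=A accept=A,B,C A-x->B A-y->A B-x->B B-y->C C-x->B C-y->D D-x->D D-y->D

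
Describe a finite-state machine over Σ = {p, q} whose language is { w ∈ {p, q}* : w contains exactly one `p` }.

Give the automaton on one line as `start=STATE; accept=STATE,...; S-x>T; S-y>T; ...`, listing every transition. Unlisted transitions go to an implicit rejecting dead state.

start=s0; accept=s1; s0-p>s1; s0-q>s0; s1-p>s2; s1-q>s1; s2-p>s2; s2-q>s2

Only the number of `p`s matters, and only up to 2. Make a chain s0 → s1 → s2 advanced by each `p` (with s2 absorbing); every other symbol self-loops. The accepting set is {s1}.
A 3-state machine:
        p   q  
>  s0   s1  s0 
 * s1   s2  s1 
   s2   s2  s2 
(> = start, * = accepting)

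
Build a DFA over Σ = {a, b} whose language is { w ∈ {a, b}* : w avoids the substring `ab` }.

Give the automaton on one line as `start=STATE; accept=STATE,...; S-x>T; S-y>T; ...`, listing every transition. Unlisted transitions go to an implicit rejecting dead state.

Track partial matches of the forbidden pattern `ab`. State s2 is a dead state reached once `ab` has occurred; every other state accepts. s0 means no part of `ab` is currently matched.
A 3-state machine:
        a   b  
>* s0   s1  s0 
 * s1   s1  s2 
   s2   s2  s2 
(> = start, * = accepting)

start=s0; accept=s0,s1; s0-a>s1; s0-b>s0; s1-a>s1; s1-b>s2; s2-a>s2; s2-b>s2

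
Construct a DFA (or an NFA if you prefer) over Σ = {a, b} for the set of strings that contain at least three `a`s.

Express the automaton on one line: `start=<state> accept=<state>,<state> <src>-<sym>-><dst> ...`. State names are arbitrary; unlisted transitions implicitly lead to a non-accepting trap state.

Count `a`s, saturating at 4: states S0 through S3 mean 0 through 3 `a`s seen; S4 means more than 3. Each `a` increments (capped at S4); other symbols loop. Accept from {S3, S4}.
A 5-state machine:
        a   b  
>  S0   S1  S0 
   S1   S2  S1 
   S2   S3  S2 
 * S3   S4  S3 
 * S4   S4  S4 
(> = start, * = accepting)

start=S0 accept=S3,S4 S0-a->S1 S0-b->S0 S1-a->S2 S1-b->S1 S2-a->S3 S2-b->S2 S3-a->S4 S3-b->S3 S4-a->S4 S4-b->S4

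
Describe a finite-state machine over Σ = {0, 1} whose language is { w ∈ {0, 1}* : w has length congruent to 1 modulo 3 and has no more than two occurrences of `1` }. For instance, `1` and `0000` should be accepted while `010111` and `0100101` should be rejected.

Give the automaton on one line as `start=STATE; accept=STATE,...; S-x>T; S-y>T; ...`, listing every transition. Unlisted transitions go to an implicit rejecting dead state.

start=q0; accept=q1,q2,q9; q0-0>q1; q0-1>q2; q1-0>q3; q1-1>q4; q2-0>q4; q2-1>q5; q3-0>q0; q3-1>q6; q4-0>q6; q4-1>q7; q5-0>q7; q5-1>q8; q6-0>q2; q6-1>q9; q7-0>q9; q7-1>q8; q8-0>q8; q8-1>q8; q9-0>q5; q9-1>q8

Handle the two conditions separately and then intersect. The first has 3 states tracking the input length modulo 3; the second has 4 states tracking the count of `1`s, saturating at 3. A product state is a pair (one from each), accepting exactly when both do. Equivalent product states are then merged.
10 states suffice.
        0   1  
>  q0   q1  q2 
 * q1   q3  q4 
 * q2   q4  q5 
   q3   q0  q6 
   q4   q6  q7 
   q5   q7  q8 
   q6   q2  q9 
   q7   q9  q8 
   q8   q8  q8 
 * q9   q5  q8 
(> = start, * = accepting)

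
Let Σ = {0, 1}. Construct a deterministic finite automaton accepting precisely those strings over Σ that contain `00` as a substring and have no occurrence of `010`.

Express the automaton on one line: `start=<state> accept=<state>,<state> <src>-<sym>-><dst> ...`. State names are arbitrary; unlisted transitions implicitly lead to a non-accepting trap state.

Build one automaton per condition and run them in lockstep. One (3 states) tracks whether and how much of `00` has been seen; the other (4 states) tracks partial matches of the forbidden pattern `010`. Each combined state is a pair, one component from each; accept when both components accept. Minimizing collapses redundant product states.
        0   1  
>  q0   q1  q0 
   q1   q2  q3 
 * q2   q2  q4 
   q3   q5  q0 
 * q4   q5  q6 
   q5   q5  q5 
 * q6   q2  q6 
(> = start, * = accepting)

start=q0 accept=q2,q4,q6 q0-0->q1 q0-1->q0 q1-0->q2 q1-1->q3 q2-0->q2 q2-1->q4 q3-0->q5 q3-1->q0 q4-0->q5 q4-1->q6 q5-0->q5 q5-1->q5 q6-0->q2 q6-1->q6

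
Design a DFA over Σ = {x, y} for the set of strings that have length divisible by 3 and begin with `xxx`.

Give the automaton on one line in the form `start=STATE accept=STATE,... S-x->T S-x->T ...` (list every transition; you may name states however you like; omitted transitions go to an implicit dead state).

start=A accept=F A-x->B A-y->C B-x->D B-y->E C-x->E C-y->E D-x->F D-y->G E-x->G E-y->G F-x->H F-y->H G-x->C G-y->C H-x->I H-y->I I-x->F I-y->F

Run two small machines in parallel and take their product. The first has 3 states tracking the input length modulo 3; the second has 5 states tracking whether the input so far still matches the prefix `xxx`. A product state is a pair (one from each), accepting exactly when both do.
With 9 states:
       x  y 
>  A   B  C 
   B   D  E 
   C   E  E 
   D   F  G 
   E   G  G 
 * F   H  H 
   G   C  C 
   H   I  I 
   I   F  F 
(> = start, * = accepting)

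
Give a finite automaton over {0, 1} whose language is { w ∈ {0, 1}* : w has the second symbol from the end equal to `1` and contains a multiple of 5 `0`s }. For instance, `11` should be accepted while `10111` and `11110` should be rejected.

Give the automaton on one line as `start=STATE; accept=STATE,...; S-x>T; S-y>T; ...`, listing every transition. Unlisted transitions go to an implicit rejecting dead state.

Build one automaton per condition and run them in lockstep. One (7 states) tracks the last 2 symbols read; the other (5 states) tracks the count of `0`s modulo 5. Each combined state is a pair, one component from each; accept when both components accept. Minimizing collapses redundant product states.
With 9 states:
        0   1  
>  s0   s1  s2 
   s1   s3  s1 
   s2   s1  s4 
   s3   s5  s3 
 * s4   s1  s4 
   s5   s6  s5 
   s6   s0  s7 
   s7   s8  s7 
 * s8   s1  s2 
(> = start, * = accepting)

start=s0; accept=s4,s8; s0-0>s1; s0-1>s2; s1-0>s3; s1-1>s1; s2-0>s1; s2-1>s4; s3-0>s5; s3-1>s3; s4-0>s1; s4-1>s4; s5-0>s6; s5-1>s5; s6-0>s0; s6-1>s7; s7-0>s8; s7-1>s7; s8-0>s1; s8-1>s2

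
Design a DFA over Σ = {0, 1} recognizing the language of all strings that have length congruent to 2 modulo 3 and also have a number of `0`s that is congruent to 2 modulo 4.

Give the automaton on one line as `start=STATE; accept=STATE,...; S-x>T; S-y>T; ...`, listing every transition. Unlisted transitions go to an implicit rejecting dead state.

start=q0; accept=q3; q0-0>q1; q0-1>q2; q1-0>q3; q1-1>q4; q2-0>q4; q2-1>q5; q3-0>q6; q3-1>q7; q4-0>q7; q4-1>q8; q5-0>q8; q5-1>q0; q6-0>q2; q6-1>q9; q7-0>q9; q7-1>q10; q8-0>q10; q8-1>q1; q9-0>q5; q9-1>q11; q10-0>q11; q10-1>q3; q11-0>q0; q11-1>q6

Run two small machines in parallel and take their product. One (3 states) tracks the input length modulo 3; the other (4 states) tracks the count of `0`s modulo 4. Each combined state is a pair, one component from each; accept when both components accept.
A 12-state machine:
          0    1  
>  q0     q1   q2 
   q1     q3   q4 
   q2     q4   q5 
 * q3     q6   q7 
   q4     q7   q8 
   q5     q8   q0 
   q6     q2   q9 
   q7     q9  q10 
   q8    q10   q1 
   q9     q5  q11 
   q10   q11   q3 
   q11    q0   q6 
(> = start, * = accepting)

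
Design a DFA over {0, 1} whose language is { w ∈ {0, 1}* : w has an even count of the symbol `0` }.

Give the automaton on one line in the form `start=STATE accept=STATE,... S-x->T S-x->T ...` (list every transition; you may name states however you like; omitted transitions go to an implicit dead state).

start=q0 accept=q0 q0-0->q1 q0-1->q0 q1-0->q0 q1-1->q1

The only thing that matters is how many `0`s have appeared, reduced mod 2. Use one state per residue: q0 for 0, …, q1 for 1. Reading `0` moves to the next residue; anything else stays put. q0 is accepting.
        0   1  
>* q0   q1  q0 
   q1   q0  q1 
(> = start, * = accepting)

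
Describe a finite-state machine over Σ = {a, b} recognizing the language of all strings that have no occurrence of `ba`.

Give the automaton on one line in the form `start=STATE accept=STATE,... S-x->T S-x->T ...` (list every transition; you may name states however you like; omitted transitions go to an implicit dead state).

start=q0 accept=q0,q1 q0-a->q0 q0-b->q1 q1-a->q2 q1-b->q1 q2-a->q2 q2-b->q2

Track partial matches of the forbidden pattern `ba`. State q2 is a dead state reached once `ba` has occurred; every other state accepts. q0 means no part of `ba` is currently matched.
With 3 states:
        a   b  
>* q0   q0  q1 
 * q1   q2  q1 
   q2   q2  q2 
(> = start, * = accepting)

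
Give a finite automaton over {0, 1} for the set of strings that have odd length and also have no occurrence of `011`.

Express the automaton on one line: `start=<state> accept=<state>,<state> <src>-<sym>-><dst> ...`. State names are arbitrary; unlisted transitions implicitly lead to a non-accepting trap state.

Run two small machines in parallel and take their product. The first has 2 states tracking the input length modulo 2; the second has 4 states tracking partial matches of the forbidden pattern `011`. A product state is a pair (one from each), accepting exactly when both do.
        0   1  
>  s0   s1  s2 
 * s1   s3  s4 
 * s2   s3  s0 
   s3   s1  s5 
   s4   s1  s6 
 * s5   s3  s7 
   s6   s7  s7 
   s7   s6  s6 
(> = start, * = accepting)

start=s0 accept=s1,s2,s5 s0-0->s1 s0-1->s2 s1-0->s3 s1-1->s4 s2-0->s3 s2-1->s0 s3-0->s1 s3-1->s5 s4-0->s1 s4-1->s6 s5-0->s3 s5-1->s7 s6-0->s7 s6-1->s7 s7-0->s6 s7-1->s6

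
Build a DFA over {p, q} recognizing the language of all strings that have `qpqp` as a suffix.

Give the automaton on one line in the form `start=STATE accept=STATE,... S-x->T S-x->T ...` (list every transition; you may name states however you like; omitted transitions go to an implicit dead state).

Let each state record the length of the longest suffix of the input read so far that is also a prefix of `qpqp`. S1 means the last symbol is `q`; S2 means the last 2 symbols are `qp`; S3 means the last 3 symbols are `qpq`; S4 means the last 4 symbols are `qpqp`. Accept only at S4, where the string currently ends in `qpqp`.
5 states suffice.
        p   q  
>  S0   S0  S1 
   S1   S2  S1 
   S2   S0  S3 
   S3   S4  S1 
 * S4   S0  S3 
(> = start, * = accepting)

start=S0 accept=S4 S0-p->S0 S0-q->S1 S1-p->S2 S1-q->S1 S2-p->S0 S2-q->S3 S3-p->S4 S3-q->S1 S4-p->S0 S4-q->S3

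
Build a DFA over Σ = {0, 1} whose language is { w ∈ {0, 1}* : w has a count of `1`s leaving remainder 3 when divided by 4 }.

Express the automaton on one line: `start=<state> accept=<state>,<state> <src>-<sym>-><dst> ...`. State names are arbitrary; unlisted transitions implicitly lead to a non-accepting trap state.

start=q0 accept=q3 q0-0->q0 q0-1->q1 q1-0->q1 q1-1->q2 q2-0->q2 q2-1->q3 q3-0->q3 q3-1->q0

The only thing that matters is how many `1`s have appeared, reduced mod 4. Use one state per residue: q0 for 0, …, q3 for 3. Reading `1` moves to the next residue; anything else stays put. q3 is accepting.
A 4-state machine:
        0   1  
>  q0   q0  q1 
   q1   q1  q2 
   q2   q2  q3 
 * q3   q3  q0 
(> = start, * = accepting)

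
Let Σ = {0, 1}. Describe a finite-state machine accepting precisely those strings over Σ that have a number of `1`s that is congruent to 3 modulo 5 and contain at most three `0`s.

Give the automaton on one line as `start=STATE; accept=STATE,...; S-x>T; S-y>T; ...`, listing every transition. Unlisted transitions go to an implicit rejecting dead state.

start=S0; accept=S9,S13,S16,S18; S0-0>S1; S0-1>S2; S1-0>S3; S1-1>S4; S2-0>S4; S2-1>S5; S3-0>S6; S3-1>S7; S4-0>S7; S4-1>S8; S5-0>S8; S5-1>S9; S6-0>S10; S6-1>S11; S7-0>S11; S7-1>S12; S8-0>S12; S8-1>S13; S9-0>S13; S9-1>S14; S10-0>S10; S10-1>S10; S11-0>S10; S11-1>S15; S12-0>S15; S12-1>S16; S13-0>S16; S13-1>S17; S14-0>S17; S14-1>S0; S15-0>S10; S15-1>S18; S16-0>S18; S16-1>S19; S17-0>S19; S17-1>S1; S18-0>S10; S18-1>S20; S19-0>S20; S19-1>S3; S20-0>S10; S20-1>S6

Handle the two conditions separately and then intersect. The first has 5 states tracking the count of `1`s modulo 5; the second has 5 states tracking the count of `0`s, saturating at 4. A product state is a pair (one from each), accepting exactly when both do. Equivalent product states are then merged.
21 states suffice.
          0    1  
>  S0     S1   S2 
   S1     S3   S4 
   S2     S4   S5 
   S3     S6   S7 
   S4     S7   S8 
   S5     S8   S9 
   S6    S10  S11 
   S7    S11  S12 
   S8    S12  S13 
 * S9    S13  S14 
   S10   S10  S10 
   S11   S10  S15 
   S12   S15  S16 
 * S13   S16  S17 
   S14   S17   S0 
   S15   S10  S18 
 * S16   S18  S19 
   S17   S19   S1 
 * S18   S10  S20 
   S19   S20   S3 
   S20   S10   S6 
(> = start, * = accepting)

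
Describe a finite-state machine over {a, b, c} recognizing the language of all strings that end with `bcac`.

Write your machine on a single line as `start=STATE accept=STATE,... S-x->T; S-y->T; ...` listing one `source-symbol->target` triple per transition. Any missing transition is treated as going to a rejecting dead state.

start=s0; accept=s4; s0-a->s0; s0-b->s1; s0-c->s0; s1-a->s0; s1-b->s1; s1-c->s2; s2-a->s3; s2-b->s1; s2-c->s0; s3-a->s0; s3-b->s1; s3-c->s4; s4-a->s0; s4-b->s1; s4-c->s0

Let each state record the length of the longest suffix of the input read so far that is also a prefix of `bcac`. s1 means the last symbol is `b`; s2 means the last 2 symbols are `bc`; s3 means the last 3 symbols are `bca`; s4 means the last 4 symbols are `bcac`. Accept only at s4, where the string currently ends in `bcac`.
5 states suffice.
        a   b   c  
>  s0   s0  s1  s0 
   s1   s0  s1  s2 
   s2   s3  s1  s0 
   s3   s0  s1  s4 
 * s4   s0  s1  s0 
(> = start, * = accepting)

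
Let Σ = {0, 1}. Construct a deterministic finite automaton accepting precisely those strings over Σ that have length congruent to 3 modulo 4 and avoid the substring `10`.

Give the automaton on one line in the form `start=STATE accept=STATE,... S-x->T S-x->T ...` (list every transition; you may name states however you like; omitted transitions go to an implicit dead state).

start=s0 accept=s6,s7 s0-0->s1 s0-1->s2 s1-0->s3 s1-1->s4 s2-0->s5 s2-1->s4 s3-0->s6 s3-1->s7 s4-0->s5 s4-1->s7 s5-0->s5 s5-1->s5 s6-0->s0 s6-1->s8 s7-0->s5 s7-1->s8 s8-0->s5 s8-1->s2

Handle the two conditions separately and then intersect. One (4 states) tracks the input length modulo 4; the other (3 states) tracks partial matches of the forbidden pattern `10`. Each combined state is a pair, one component from each; accept when both components accept. Equivalent product states are then merged.
9 states suffice.
        0   1  
>  s0   s1  s2 
   s1   s3  s4 
   s2   s5  s4 
   s3   s6  s7 
   s4   s5  s7 
   s5   s5  s5 
 * s6   s0  s8 
 * s7   s5  s8 
   s8   s5  s2 
(> = start, * = accepting)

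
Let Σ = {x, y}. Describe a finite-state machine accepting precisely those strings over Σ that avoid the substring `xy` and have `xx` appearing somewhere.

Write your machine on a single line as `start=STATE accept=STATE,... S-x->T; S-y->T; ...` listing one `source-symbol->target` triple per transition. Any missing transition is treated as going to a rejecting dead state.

start=q0; accept=q2; q0-x->q1; q0-y->q0; q1-x->q2; q1-y->q3; q2-x->q2; q2-y->q3; q3-x->q3; q3-y->q3

Build one automaton per condition and run them in lockstep. The first has 3 states tracking partial matches of the forbidden pattern `xy`; the second has 3 states tracking whether and how much of `xx` has been seen. A product state is a pair (one from each), accepting exactly when both do. After merging equivalent states the machine shrinks.
        x   y  
>  q0   q1  q0 
   q1   q2  q3 
 * q2   q2  q3 
   q3   q3  q3 
(> = start, * = accepting)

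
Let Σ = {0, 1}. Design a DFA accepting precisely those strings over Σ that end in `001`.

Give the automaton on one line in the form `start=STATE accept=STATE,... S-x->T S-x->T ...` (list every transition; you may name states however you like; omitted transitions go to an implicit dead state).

Let each state record the length of the longest suffix of the input read so far that is also a prefix of `001`. q1 means the last symbol is `0`; q2 means the last 2 symbols are `00`; q3 means the last 3 symbols are `001`. Accept only at q3, where the string currently ends in `001`.
With 4 states:
        0   1  
>  q0   q1  q0 
   q1   q2  q0 
   q2   q2  q3 
 * q3   q1  q0 
(> = start, * = accepting)

start=q0 accept=q3 q0-0->q1 q0-1->q0 q1-0->q2 q1-1->q0 q2-0->q2 q2-1->q3 q3-0->q1 q3-1->q0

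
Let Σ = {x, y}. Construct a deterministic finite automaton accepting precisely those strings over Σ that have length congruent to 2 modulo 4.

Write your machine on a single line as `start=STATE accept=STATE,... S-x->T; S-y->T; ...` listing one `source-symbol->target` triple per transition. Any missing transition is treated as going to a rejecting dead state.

Count input length modulo 4: every symbol advances one step around the cycle S0 → S1 → S2 → S3 → S0. Accept at S2.
A 4-state machine:
        x   y  
>  S0   S1  S1 
   S1   S2  S2 
 * S2   S3  S3 
   S3   S0  S0 
(> = start, * = accepting)

start=S0; accept=S2; S0-x->S1; S0-y->S1; S1-x->S2; S1-y->S2; S2-x->S3; S2-y->S3; S3-x->S0; S3-y->S0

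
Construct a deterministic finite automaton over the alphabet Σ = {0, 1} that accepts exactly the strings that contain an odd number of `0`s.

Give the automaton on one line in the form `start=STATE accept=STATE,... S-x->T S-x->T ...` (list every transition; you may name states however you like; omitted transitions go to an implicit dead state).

Keep the running count of `0`s modulo 2: each `0` advances along the cycle A → B → A while other symbols loop. Accept at B.
With 2 states:
       0  1 
>  A   B  A 
 * B   A  B 
(> = start, * = accepting)

start=A accept=B A-0->B A-1->A B-0->A B-1->B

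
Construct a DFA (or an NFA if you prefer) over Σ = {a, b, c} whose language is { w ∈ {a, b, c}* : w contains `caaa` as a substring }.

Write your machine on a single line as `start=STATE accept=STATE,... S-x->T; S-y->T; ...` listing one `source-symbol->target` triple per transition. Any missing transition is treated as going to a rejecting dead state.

start=S0; accept=S4; S0-a->S0; S0-b->S0; S0-c->S1; S1-a->S2; S1-b->S0; S1-c->S1; S2-a->S3; S2-b->S0; S2-c->S1; S3-a->S4; S3-b->S0; S3-c->S1; S4-a->S4; S4-b->S4; S4-c->S4

Track how much of `caaa` has been matched so far: state S0 is no progress, S4 is the absorbing accept state reached once `caaa` has occurred. Intermediate states record partial matches; on a mismatch, fall back to the longest reusable overlap.
With 5 states:
        a   b   c  
>  S0   S0  S0  S1 
   S1   S2  S0  S1 
   S2   S3  S0  S1 
   S3   S4  S0  S1 
 * S4   S4  S4  S4 
(> = start, * = accepting)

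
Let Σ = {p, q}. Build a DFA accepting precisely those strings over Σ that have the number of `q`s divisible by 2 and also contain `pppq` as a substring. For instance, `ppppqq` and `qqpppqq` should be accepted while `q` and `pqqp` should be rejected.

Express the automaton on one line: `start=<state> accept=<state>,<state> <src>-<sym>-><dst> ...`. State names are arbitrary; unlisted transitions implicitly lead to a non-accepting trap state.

start=A accept=I A-p->B A-q->C B-p->D B-q->C C-p->E C-q->A D-p->F D-q->C E-p->G E-q->A F-p->F F-q->H G-p->H G-q->A H-p->H H-q->I I-p->I I-q->H

Build one automaton per condition and run them in lockstep. The first has 2 states tracking the count of `q`s modulo 2; the second has 5 states tracking whether and how much of `pppq` has been seen. A product state is a pair (one from each), accepting exactly when both do. Equivalent product states are then merged.
9 states suffice.
       p  q 
>  A   B  C 
   B   D  C 
   C   E  A 
   D   F  C 
   E   G  A 
   F   F  H 
   G   H  A 
   H   H  I 
 * I   I  H 
(> = start, * = accepting)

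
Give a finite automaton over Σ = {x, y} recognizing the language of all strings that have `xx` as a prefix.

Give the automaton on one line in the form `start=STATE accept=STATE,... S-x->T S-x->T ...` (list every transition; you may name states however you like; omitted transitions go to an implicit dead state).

start=q0 accept=q2 q0-x->q1 q0-y->q3 q1-x->q2 q1-y->q3 q2-x->q2 q2-y->q2 q3-x->q3 q3-y->q3

Check the first 2 symbols one by one: q0 through q1 record how many have matched `xx` so far; any wrong symbol goes to the dead state q3. After all 2 match we enter the accepting sink q2.
        x   y  
>  q0   q1  q3 
   q1   q2  q3 
 * q2   q2  q2 
   q3   q3  q3 
(> = start, * = accepting)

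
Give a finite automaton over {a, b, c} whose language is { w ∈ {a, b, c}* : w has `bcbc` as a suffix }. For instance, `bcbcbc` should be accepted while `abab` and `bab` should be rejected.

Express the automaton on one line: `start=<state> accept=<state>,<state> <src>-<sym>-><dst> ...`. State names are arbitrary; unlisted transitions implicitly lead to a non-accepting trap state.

Let each state record the length of the longest suffix of the input read so far that is also a prefix of `bcbc`. s1 means the last symbol is `b`; s2 means the last 2 symbols are `bc`; s3 means the last 3 symbols are `bcb`; s4 means the last 4 symbols are `bcbc`. Accept only at s4, where the string currently ends in `bcbc`.
5 states suffice.
        a   b   c  
>  s0   s0  s1  s0 
   s1   s0  s1  s2 
   s2   s0  s3  s0 
   s3   s0  s1  s4 
 * s4   s0  s3  s0 
(> = start, * = accepting)

start=s0 accept=s4 s0-a->s0 s0-b->s1 s0-c->s0 s1-a->s0 s1-b->s1 s1-c->s2 s2-a->s0 s2-b->s3 s2-c->s0 s3-a->s0 s3-b->s1 s3-c->s4 s4-a->s0 s4-b->s3 s4-c->s0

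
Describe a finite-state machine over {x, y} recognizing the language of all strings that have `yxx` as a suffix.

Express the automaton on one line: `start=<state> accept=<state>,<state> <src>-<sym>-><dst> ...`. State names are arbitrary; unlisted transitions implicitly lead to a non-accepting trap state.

Remember how much of `yxx` the current input suffix matches. State s0 means no match yet; s1 means the last symbol is `y`; s2 means the last 2 symbols are `yx`; s3 means the last 3 symbols are `yxx`. Only s3 accepts. On a mismatch, fall back to the longest proper suffix that is still a prefix of `yxx`.
A 4-state machine:
        x   y  
>  s0   s0  s1 
   s1   s2  s1 
   s2   s3  s1 
 * s3   s0  s1 
(> = start, * = accepting)

start=s0 accept=s3 s0-x->s0 s0-y->s1 s1-x->s2 s1-y->s1 s2-x->s3 s2-y->s1 s3-x->s0 s3-y->s1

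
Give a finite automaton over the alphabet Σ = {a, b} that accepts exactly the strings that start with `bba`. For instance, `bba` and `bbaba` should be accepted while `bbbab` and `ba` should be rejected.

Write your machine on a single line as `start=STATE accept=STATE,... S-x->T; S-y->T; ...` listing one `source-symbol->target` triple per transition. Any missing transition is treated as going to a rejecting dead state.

Walk along `bba` while the input agrees: from S0 take `b` to S1, and so on. Any deviation drops to the rejecting sink S4. Once S3 is reached the prefix is confirmed and every continuation is accepted.
A 5-state machine:
        a   b  
>  S0   S4  S1 
   S1   S4  S2 
   S2   S3  S4 
 * S3   S3  S3 
   S4   S4  S4 
(> = start, * = accepting)

start=S0; accept=S3; S0-a->S4; S0-b->S1; S1-a->S4; S1-b->S2; S2-a->S3; S2-b->S4; S3-a->S3; S3-b->S3; S4-a->S4; S4-b->S4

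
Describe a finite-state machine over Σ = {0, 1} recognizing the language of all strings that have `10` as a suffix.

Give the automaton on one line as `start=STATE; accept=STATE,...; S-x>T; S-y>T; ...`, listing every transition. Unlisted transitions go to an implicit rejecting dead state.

Let each state record the length of the longest suffix of the input read so far that is also a prefix of `10`. B means the last symbol is `1`; C means the last 2 symbols are `10`. Accept only at C, where the string currently ends in `10`.
A 3-state machine:
       0  1 
>  A   A  B 
   B   C  B 
 * C   A  B 
(> = start, * = accepting)

start=A; accept=C; A-0>A; A-1>B; B-0>C; B-1>B; C-0>A; C-1>B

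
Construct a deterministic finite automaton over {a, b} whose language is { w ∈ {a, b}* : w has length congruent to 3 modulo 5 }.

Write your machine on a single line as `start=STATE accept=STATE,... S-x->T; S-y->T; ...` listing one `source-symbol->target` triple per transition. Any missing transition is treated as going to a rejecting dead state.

start=q0; accept=q3; q0-a->q1; q0-b->q1; q1-a->q2; q1-b->q2; q2-a->q3; q2-b->q3; q3-a->q4; q3-b->q4; q4-a->q0; q4-b->q0

Count input length modulo 5: every symbol advances one step around the cycle q0 → q1 → q2 → q3 → q4 → q0. Accept at q3.
A 5-state machine:
        a   b  
>  q0   q1  q1 
   q1   q2  q2 
   q2   q3  q3 
 * q3   q4  q4 
   q4   q0  q0 
(> = start, * = accepting)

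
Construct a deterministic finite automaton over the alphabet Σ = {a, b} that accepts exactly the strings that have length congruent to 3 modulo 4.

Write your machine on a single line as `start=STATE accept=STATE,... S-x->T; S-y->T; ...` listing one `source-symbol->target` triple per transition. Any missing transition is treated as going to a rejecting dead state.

start=q0; accept=q3; q0-a->q1; q0-b->q1; q1-a->q2; q1-b->q2; q2-a->q3; q2-b->q3; q3-a->q0; q3-b->q0

Only the length mod 4 matters, so use a 4-cycle: from any state, every input symbol moves to the next state, wrapping q3 back to q0. Mark q3 accepting.
4 states suffice.
        a   b  
>  q0   q1  q1 
   q1   q2  q2 
   q2   q3  q3 
 * q3   q0  q0 
(> = start, * = accepting)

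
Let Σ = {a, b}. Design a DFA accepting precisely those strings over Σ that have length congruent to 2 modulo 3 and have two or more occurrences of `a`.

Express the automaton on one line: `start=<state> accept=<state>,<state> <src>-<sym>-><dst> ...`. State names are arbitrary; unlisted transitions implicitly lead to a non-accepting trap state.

start=S0 accept=S3,S11 S0-a->S1 S0-b->S2 S1-a->S3 S1-b->S4 S2-a->S4 S2-b->S5 S3-a->S6 S3-b->S7 S4-a->S7 S4-b->S8 S5-a->S8 S5-b->S0 S6-a->S9 S6-b->S9 S7-a->S9 S7-b->S10 S8-a->S10 S8-b->S1 S9-a->S11 S9-b->S11 S10-a->S11 S10-b->S3 S11-a->S6 S11-b->S6

Handle the two conditions separately and then intersect. One (3 states) tracks the input length modulo 3; the other (4 states) tracks the count of `a`s, saturating at 3. Each combined state is a pair, one component from each; accept when both components accept.
12 states suffice.
          a    b  
>  S0     S1   S2 
   S1     S3   S4 
   S2     S4   S5 
 * S3     S6   S7 
   S4     S7   S8 
   S5     S8   S0 
   S6     S9   S9 
   S7     S9  S10 
   S8    S10   S1 
   S9    S11  S11 
   S10   S11   S3 
 * S11    S6   S6 
(> = start, * = accepting)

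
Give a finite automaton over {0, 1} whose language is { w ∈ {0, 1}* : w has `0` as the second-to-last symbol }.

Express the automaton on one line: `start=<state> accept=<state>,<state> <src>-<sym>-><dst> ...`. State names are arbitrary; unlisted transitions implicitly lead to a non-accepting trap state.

start=A accept=D,E A-0->B A-1->C B-0->D B-1->E C-0->F C-1->G D-0->D D-1->E E-0->F E-1->G F-0->D F-1->E G-0->F G-1->G

A DFA must remember the last 2 symbols (since which symbol is second-to-last isn't known until the input ends). Use one state per possible window of the last ≤2 symbols; accept from those whose window starts with `0`.
A 7-state machine:
       0  1 
>  A   B  C 
   B   D  E 
   C   F  G 
 * D   D  E 
 * E   F  G 
   F   D  E 
   G   F  G 
(> = start, * = accepting)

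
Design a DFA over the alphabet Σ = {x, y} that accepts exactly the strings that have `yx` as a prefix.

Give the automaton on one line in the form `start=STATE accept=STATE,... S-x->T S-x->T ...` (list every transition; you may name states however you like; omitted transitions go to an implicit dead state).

Check the first 2 symbols one by one: q0 through q1 record how many have matched `yx` so far; any wrong symbol goes to the dead state q3. After all 2 match we enter the accepting sink q2.
With 4 states:
        x   y  
>  q0   q3  q1 
   q1   q2  q3 
 * q2   q2  q2 
   q3   q3  q3 
(> = start, * = accepting)

start=q0 accept=q2 q0-x->q3 q0-y->q1 q1-x->q2 q1-y->q3 q2-x->q2 q2-y->q2 q3-x->q3 q3-y->q3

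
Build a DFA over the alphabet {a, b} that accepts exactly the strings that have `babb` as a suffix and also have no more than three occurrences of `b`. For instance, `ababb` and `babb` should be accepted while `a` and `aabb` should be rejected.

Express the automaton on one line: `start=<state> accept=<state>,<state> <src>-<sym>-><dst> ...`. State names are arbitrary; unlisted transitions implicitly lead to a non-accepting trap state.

Handle the two conditions separately and then intersect. The first has 5 states tracking how much of the suffix `babb` has currently been matched; the second has 5 states tracking the count of `b`s, saturating at 4. A product state is a pair (one from each), accepting exactly when both do. Minimizing collapses redundant product states.
6 states suffice.
        a   b  
>  q0   q0  q1 
   q1   q2  q3 
   q2   q3  q4 
   q3   q3  q3 
   q4   q3  q5 
 * q5   q3  q3 
(> = start, * = accepting)

start=q0 accept=q5 q0-a->q0 q0-b->q1 q1-a->q2 q1-b->q3 q2-a->q3 q2-b->q4 q3-a->q3 q3-b->q3 q4-a->q3 q4-b->q5 q5-a->q3 q5-b->q3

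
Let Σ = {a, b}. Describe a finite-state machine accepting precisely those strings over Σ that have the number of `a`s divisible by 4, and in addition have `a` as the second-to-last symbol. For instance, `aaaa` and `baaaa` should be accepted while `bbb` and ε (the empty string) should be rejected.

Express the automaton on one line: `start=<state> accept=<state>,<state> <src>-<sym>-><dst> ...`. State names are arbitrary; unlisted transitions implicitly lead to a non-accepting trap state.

Handle the two conditions separately and then intersect. One (4 states) tracks the count of `a`s modulo 4; the other (7 states) tracks the last 2 symbols read. Each combined state is a pair, one component from each; accept when both components accept.
19 states suffice.
          a    b  
>  q0     q1   q2 
   q1     q3   q4 
   q2     q5   q6 
   q3     q7   q8 
   q4     q9  q10 
   q5     q3   q4 
   q6     q5   q6 
   q7    q11  q12 
   q8    q13  q14 
   q9     q7   q8 
   q10    q9  q10 
 * q11   q15  q16 
   q12   q17  q18 
   q13   q11  q12 
   q14   q13  q14 
   q15    q3   q4 
 * q16    q5   q6 
   q17   q15  q16 
   q18   q17  q18 
(> = start, * = accepting)

start=q0 accept=q11,q16 q0-a->q1 q0-b->q2 q1-a->q3 q1-b->q4 q2-a->q5 q2-b->q6 q3-a->q7 q3-b->q8 q4-a->q9 q4-b->q10 q5-a->q3 q5-b->q4 q6-a->q5 q6-b->q6 q7-a->q11 q7-b->q12 q8-a->q13 q8-b->q14 q9-a->q7 q9-b->q8 q10-a->q9 q10-b->q10 q11-a->q15 q11-b->q16 q12-a->q17 q12-b->q18 q13-a->q11 q13-b->q12 q14-a->q13 q14-b->q14 q15-a->q3 q15-b->q4 q16-a->q5 q16-b->q6 q17-a->q15 q17-b->q16 q18-a->q17 q18-b->q18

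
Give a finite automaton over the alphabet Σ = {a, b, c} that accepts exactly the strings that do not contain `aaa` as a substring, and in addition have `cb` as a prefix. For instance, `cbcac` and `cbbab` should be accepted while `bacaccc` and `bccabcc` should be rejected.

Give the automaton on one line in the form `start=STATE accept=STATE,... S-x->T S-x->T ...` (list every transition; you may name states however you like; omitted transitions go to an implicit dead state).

start=q0 accept=q5,q7,q8 q0-a->q1 q0-b->q2 q0-c->q3 q1-a->q4 q1-b->q2 q1-c->q2 q2-a->q1 q2-b->q2 q2-c->q2 q3-a->q1 q3-b->q5 q3-c->q2 q4-a->q6 q4-b->q2 q4-c->q2 q5-a->q7 q5-b->q5 q5-c->q5 q6-a->q6 q6-b->q6 q6-c->q6 q7-a->q8 q7-b->q5 q7-c->q5 q8-a->q9 q8-b->q5 q8-c->q5 q9-a->q9 q9-b->q9 q9-c->q9

Build one automaton per condition and run them in lockstep. One (4 states) tracks partial matches of the forbidden pattern `aaa`; the other (4 states) tracks whether the input so far still matches the prefix `cb`. Each combined state is a pair, one component from each; accept when both components accept.
10 states suffice.
        a   b   c  
>  q0   q1  q2  q3 
   q1   q4  q2  q2 
   q2   q1  q2  q2 
   q3   q1  q5  q2 
   q4   q6  q2  q2 
 * q5   q7  q5  q5 
   q6   q6  q6  q6 
 * q7   q8  q5  q5 
 * q8   q9  q5  q5 
   q9   q9  q9  q9 
(> = start, * = accepting)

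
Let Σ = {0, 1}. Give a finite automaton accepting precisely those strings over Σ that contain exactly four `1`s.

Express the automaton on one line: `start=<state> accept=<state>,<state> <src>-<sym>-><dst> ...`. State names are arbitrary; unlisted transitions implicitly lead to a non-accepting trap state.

Only the number of `1`s matters, and only up to 5. Make a chain S0 → S1 → S2 → S3 → S4 → S5 advanced by each `1` (with S5 absorbing); every other symbol self-loops. The accepting set is {S4}.
A 6-state machine:
        0   1  
>  S0   S0  S1 
   S1   S1  S2 
   S2   S2  S3 
   S3   S3  S4 
 * S4   S4  S5 
   S5   S5  S5 
(> = start, * = accepting)

start=S0 accept=S4 S0-0->S0 S0-1->S1 S1-0->S1 S1-1->S2 S2-0->S2 S2-1->S3 S3-0->S3 S3-1->S4 S4-0->S4 S4-1->S5 S5-0->S5 S5-1->S5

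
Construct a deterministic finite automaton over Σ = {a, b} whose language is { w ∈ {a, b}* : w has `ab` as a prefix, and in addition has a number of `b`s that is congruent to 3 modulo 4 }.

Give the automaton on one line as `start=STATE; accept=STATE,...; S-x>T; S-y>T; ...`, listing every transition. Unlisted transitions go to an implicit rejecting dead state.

Build one automaton per condition and run them in lockstep. One (4 states) tracks whether the input so far still matches the prefix `ab`; the other (4 states) tracks the count of `b`s modulo 4. Each combined state is a pair, one component from each; accept when both components accept.
A 10-state machine:
        a   b  
>  s0   s1  s2 
   s1   s3  s4 
   s2   s2  s5 
   s3   s3  s2 
   s4   s4  s6 
   s5   s5  s7 
   s6   s6  s8 
   s7   s7  s3 
 * s8   s8  s9 
   s9   s9  s4 
(> = start, * = accepting)

start=s0; accept=s8; s0-a>s1; s0-b>s2; s1-a>s3; s1-b>s4; s2-a>s2; s2-b>s5; s3-a>s3; s3-b>s2; s4-a>s4; s4-b>s6; s5-a>s5; s5-b>s7; s6-a>s6; s6-b>s8; s7-a>s7; s7-b>s3; s8-a>s8; s8-b>s9; s9-a>s9; s9-b>s4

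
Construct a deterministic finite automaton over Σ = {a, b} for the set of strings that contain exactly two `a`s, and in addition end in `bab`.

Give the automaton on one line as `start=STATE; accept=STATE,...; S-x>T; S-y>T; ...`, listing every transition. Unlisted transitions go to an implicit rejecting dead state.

start=q0; accept=q5; q0-a>q1; q0-b>q0; q1-a>q2; q1-b>q3; q2-a>q2; q2-b>q2; q3-a>q4; q3-b>q3; q4-a>q2; q4-b>q5; q5-a>q2; q5-b>q2

Handle the two conditions separately and then intersect. One (4 states) tracks the count of `a`s, saturating at 3; the other (4 states) tracks how much of the suffix `bab` has currently been matched. Each combined state is a pair, one component from each; accept when both components accept. After merging equivalent states the machine shrinks.
A 6-state machine:
        a   b  
>  q0   q1  q0 
   q1   q2  q3 
   q2   q2  q2 
   q3   q4  q3 
   q4   q2  q5 
 * q5   q2  q2 
(> = start, * = accepting)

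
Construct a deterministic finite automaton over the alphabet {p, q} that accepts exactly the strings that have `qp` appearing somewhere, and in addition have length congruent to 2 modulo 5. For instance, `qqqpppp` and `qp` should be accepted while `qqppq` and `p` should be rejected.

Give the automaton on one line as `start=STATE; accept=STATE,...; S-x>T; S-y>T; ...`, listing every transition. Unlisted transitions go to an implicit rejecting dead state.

Build one automaton per condition and run them in lockstep. The first has 3 states tracking whether and how much of `qp` has been seen; the second has 5 states tracking the input length modulo 5. A product state is a pair (one from each), accepting exactly when both do.
A 15-state machine:
          p    q  
>  s0     s1   s2 
   s1     s3   s4 
   s2     s5   s4 
   s3     s6   s7 
   s4     s8   s7 
 * s5     s8   s8 
   s6     s9  s10 
   s7    s11  s10 
   s8    s11  s11 
   s9     s0  s12 
   s10   s13  s12 
   s11   s13  s13 
   s12   s14   s2 
   s13   s14  s14 
   s14    s5   s5 
(> = start, * = accepting)

start=s0; accept=s5; s0-p>s1; s0-q>s2; s1-p>s3; s1-q>s4; s2-p>s5; s2-q>s4; s3-p>s6; s3-q>s7; s4-p>s8; s4-q>s7; s5-p>s8; s5-q>s8; s6-p>s9; s6-q>s10; s7-p>s11; s7-q>s10; s8-p>s11; s8-q>s11; s9-p>s0; s9-q>s12; s10-p>s13; s10-q>s12; s11-p>s13; s11-q>s13; s12-p>s14; s12-q>s2; s13-p>s14; s13-q>s14; s14-p>s5; s14-q>s5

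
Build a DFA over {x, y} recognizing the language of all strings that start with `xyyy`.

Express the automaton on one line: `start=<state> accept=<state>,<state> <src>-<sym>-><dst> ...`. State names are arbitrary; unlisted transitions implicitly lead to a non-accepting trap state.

start=q0 accept=q4 q0-x->q1 q0-y->q5 q1-x->q5 q1-y->q2 q2-x->q5 q2-y->q3 q3-x->q5 q3-y->q4 q4-x->q4 q4-y->q4 q5-x->q5 q5-y->q5

Check the first 4 symbols one by one: q0 through q3 record how many have matched `xyyy` so far; any wrong symbol goes to the dead state q5. After all 4 match we enter the accepting sink q4.
6 states suffice.
        x   y  
>  q0   q1  q5 
   q1   q5  q2 
   q2   q5  q3 
   q3   q5  q4 
 * q4   q4  q4 
   q5   q5  q5 
(> = start, * = accepting)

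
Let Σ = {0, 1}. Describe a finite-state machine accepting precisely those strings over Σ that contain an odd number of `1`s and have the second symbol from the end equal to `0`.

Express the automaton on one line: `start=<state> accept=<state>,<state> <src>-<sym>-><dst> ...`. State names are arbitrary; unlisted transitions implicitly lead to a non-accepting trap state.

start=q0 accept=q3,q5 q0-0->q1 q0-1->q2 q1-0->q1 q1-1->q3 q2-0->q4 q2-1->q0 q3-0->q4 q3-1->q0 q4-0->q5 q4-1->q0 q5-0->q5 q5-1->q0

Build one automaton per condition and run them in lockstep. The first has 2 states tracking the count of `1`s modulo 2; the second has 7 states tracking the last 2 symbols read. A product state is a pair (one from each), accepting exactly when both do. Equivalent product states are then merged.
        0   1  
>  q0   q1  q2 
   q1   q1  q3 
   q2   q4  q0 
 * q3   q4  q0 
   q4   q5  q0 
 * q5   q5  q0 
(> = start, * = accepting)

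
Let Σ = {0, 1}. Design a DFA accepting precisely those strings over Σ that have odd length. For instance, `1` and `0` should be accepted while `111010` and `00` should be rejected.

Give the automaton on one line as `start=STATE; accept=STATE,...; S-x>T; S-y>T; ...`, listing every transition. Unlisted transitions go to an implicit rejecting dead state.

Only the length mod 2 matters, so use a 2-cycle: from any state, every input symbol moves to the next state, wrapping B back to A. Mark B accepting.
       0  1 
>  A   B  B 
 * B   A  A 
(> = start, * = accepting)

start=A; accept=B; A-0>B; A-1>B; B-0>A; B-1>A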